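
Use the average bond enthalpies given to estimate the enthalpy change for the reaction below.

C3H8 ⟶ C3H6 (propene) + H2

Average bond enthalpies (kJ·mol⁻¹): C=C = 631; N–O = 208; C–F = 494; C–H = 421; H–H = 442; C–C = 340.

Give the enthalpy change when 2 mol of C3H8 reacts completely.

Bonds broken (reactants):
  C–C: 2 × 340 = 680
  C–H: 8 × 421 = 3368
  Σ(broken) = 4048 kJ
Bonds formed (products):
  C–C: 1 × 340 = 340
  C–H: 6 × 421 = 2526
  C=C: 1 × 631 = 631
  H–H: 1 × 442 = 442
  Σ(formed) = 3939 kJ
ΔH = Σ(broken) − Σ(formed) = 4048 − 3939 = +109 kJ
For 2× the reaction as written: 2 × (+109) = +218 kJ

ΔH = +218 kJ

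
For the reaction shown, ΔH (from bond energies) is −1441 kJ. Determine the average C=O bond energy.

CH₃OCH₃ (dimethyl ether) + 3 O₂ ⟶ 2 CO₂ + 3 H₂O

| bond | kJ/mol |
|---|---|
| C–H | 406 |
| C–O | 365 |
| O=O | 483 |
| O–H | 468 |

Let D be the C=O bond energy.
Σ(broken) = 6×406 + 2×365 + 3×483 = 4615
Σ(formed) = 4×D + 6×468 = 2808 + 4D
ΔH = Σ(broken) − Σ(formed) = (4615) − (2808 + 4D) = +1807 − 4D
Setting this equal to −1441 kJ gives 4D = 3248, so D = 812 kJ/mol.

D(C=O) ≈ 812 kJ/mol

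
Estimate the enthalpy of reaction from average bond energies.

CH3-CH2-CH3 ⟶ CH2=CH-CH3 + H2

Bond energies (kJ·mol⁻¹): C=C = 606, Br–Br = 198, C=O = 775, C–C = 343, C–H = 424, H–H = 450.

Bonds broken (reactants):
  C–C: 2 × 343 = 686
  C–H: 8 × 424 = 3392
  Σ(broken) = 4078 kJ
Bonds formed (products):
  C–C: 1 × 343 = 343
  C–H: 6 × 424 = 2544
  C=C: 1 × 606 = 606
  H–H: 1 × 450 = 450
  Σ(formed) = 3943 kJ
ΔH = Σ(broken) − Σ(formed) = 4078 − 3943 = +135 kJ

ΔH ≈ +135 kJ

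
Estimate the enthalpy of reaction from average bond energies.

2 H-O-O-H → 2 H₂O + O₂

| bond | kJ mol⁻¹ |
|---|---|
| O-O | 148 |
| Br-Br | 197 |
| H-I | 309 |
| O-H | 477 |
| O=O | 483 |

ΔH ≈ −187 kJ

Bonds broken (reactants):
  O-H: 4 × 477 = 1908
  O-O: 2 × 148 = 296
  Σ(broken) = 2204 kJ
Bonds formed (products):
  O-H: 4 × 477 = 1908
  O=O: 1 × 483 = 483
  Σ(formed) = 2391 kJ
ΔH = Σ(broken) − Σ(formed) = 2204 − 2391 = −187 kJ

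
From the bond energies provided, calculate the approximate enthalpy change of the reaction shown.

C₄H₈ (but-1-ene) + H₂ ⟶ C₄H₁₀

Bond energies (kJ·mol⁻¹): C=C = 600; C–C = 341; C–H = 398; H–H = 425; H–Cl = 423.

Bonds broken (reactants):
  C–C: 2 × 341 = 682
  C–H: 8 × 398 = 3184
  C=C: 1 × 600 = 600
  H–H: 1 × 425 = 425
  Σ(broken) = 4891 kJ
Bonds formed (products):
  C–C: 3 × 341 = 1023
  C–H: 10 × 398 = 3980
  Σ(formed) = 5003 kJ
ΔH = Σ(broken) − Σ(formed) = 4891 − 5003 = −112 kJ

ΔH ≈ −112 kJ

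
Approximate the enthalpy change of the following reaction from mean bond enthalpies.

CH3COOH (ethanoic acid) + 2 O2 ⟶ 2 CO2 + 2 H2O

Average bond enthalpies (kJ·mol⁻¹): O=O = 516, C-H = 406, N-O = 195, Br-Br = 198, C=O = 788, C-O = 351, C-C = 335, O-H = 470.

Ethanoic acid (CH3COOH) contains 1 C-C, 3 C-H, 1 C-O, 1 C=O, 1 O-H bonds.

Bonds broken (reactants):
  C-C: 1 × 335 = 335
  C-H: 3 × 406 = 1218
  C-O: 1 × 351 = 351
  C=O: 1 × 788 = 788
  O-H: 1 × 470 = 470
  O=O: 2 × 516 = 1032
  Σ(broken) = 4194 kJ
Bonds formed (products):
  C=O: 4 × 788 = 3152
  O-H: 4 × 470 = 1880
  Σ(formed) = 5032 kJ
ΔH = Σ(broken) − Σ(formed) = 4194 − 5032 = −838 kJ

ΔH ≈ −838 kJ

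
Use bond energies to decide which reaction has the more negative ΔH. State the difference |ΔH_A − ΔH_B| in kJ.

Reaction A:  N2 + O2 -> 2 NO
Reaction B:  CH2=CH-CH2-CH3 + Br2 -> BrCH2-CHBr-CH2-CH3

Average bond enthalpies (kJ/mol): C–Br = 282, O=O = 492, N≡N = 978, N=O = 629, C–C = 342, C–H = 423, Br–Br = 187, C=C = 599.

Reaction A:
  Bonds broken (reactants):
    N≡N: 1 × 978 = 978
    O=O: 1 × 492 = 492
    Σ(broken) = 1470 kJ
  Bonds formed (products):
    N=O: 2 × 629 = 1258
    Σ(formed) = 1258 kJ
  ΔH_A = 1470 − 1258 = +212 kJ
Reaction B:
  Bonds broken (reactants):
    Br–Br: 1 × 187 = 187
    C–C: 2 × 342 = 684
    C–H: 8 × 423 = 3384
    C=C: 1 × 599 = 599
    Σ(broken) = 4854 kJ
  Bonds formed (products):
    C–Br: 2 × 282 = 564
    C–C: 3 × 342 = 1026
    C–H: 8 × 423 = 3384
    Σ(formed) = 4974 kJ
  ΔH_B = 4854 − 4974 = −120 kJ
ΔH_A − ΔH_B = +332 kJ, so reaction B has the more negative ΔH; |ΔH_A − ΔH_B| = 332 kJ.

Reaction B, by 332 kJ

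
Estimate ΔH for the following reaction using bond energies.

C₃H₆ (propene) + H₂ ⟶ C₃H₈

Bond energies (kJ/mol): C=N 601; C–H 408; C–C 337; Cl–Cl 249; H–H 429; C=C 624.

Bonds broken (reactants):
  C–C: 1 × 337 = 337
  C–H: 6 × 408 = 2448
  C=C: 1 × 624 = 624
  H–H: 1 × 429 = 429
  Σ(broken) = 3838 kJ
Bonds formed (products):
  C–C: 2 × 337 = 674
  C–H: 8 × 408 = 3264
  Σ(formed) = 3938 kJ
ΔH = Σ(broken) − Σ(formed) = 3838 − 3938 = −100 kJ

ΔH ≈ −100 kJ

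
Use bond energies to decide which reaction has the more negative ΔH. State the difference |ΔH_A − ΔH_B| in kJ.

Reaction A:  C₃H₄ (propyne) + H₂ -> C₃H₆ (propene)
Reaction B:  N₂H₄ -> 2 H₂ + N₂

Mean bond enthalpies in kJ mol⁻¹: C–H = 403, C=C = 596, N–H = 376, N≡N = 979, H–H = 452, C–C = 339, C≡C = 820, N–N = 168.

Reaction A:
  Bonds broken (reactants):
    C≡C: 1 × 820 = 820
    C–C: 1 × 339 = 339
    C–H: 4 × 403 = 1612
    H–H: 1 × 452 = 452
    Σ(broken) = 3223 kJ
  Bonds formed (products):
    C–C: 1 × 339 = 339
    C–H: 6 × 403 = 2418
    C=C: 1 × 596 = 596
    Σ(formed) = 3353 kJ
  ΔH_A = 3223 − 3353 = −130 kJ
Reaction B:
  Bonds broken (reactants):
    N–H: 4 × 376 = 1504
    N–N: 1 × 168 = 168
    Σ(broken) = 1672 kJ
  Bonds formed (products):
    H–H: 2 × 452 = 904
    N≡N: 1 × 979 = 979
    Σ(formed) = 1883 kJ
  ΔH_B = 1672 − 1883 = −211 kJ
ΔH_A − ΔH_B = +81 kJ, so reaction B has the more negative ΔH; |ΔH_A − ΔH_B| = 81 kJ.

Reaction B, by 81 kJ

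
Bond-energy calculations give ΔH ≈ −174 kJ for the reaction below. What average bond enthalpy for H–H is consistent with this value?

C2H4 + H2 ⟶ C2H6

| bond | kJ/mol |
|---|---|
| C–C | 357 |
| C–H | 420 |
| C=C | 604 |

Let D be the H–H bond energy.
Σ(broken) = 4×420 + 1×604 + 1×D = 2284 + D
Σ(formed) = 1×357 + 6×420 = 2877
ΔH = Σ(broken) − Σ(formed) = (2284 + D) − (2877) = −593 + D
Setting this equal to −174 kJ gives D = 419 kJ/mol.

D(H–H) ≈ 419 kJ/mol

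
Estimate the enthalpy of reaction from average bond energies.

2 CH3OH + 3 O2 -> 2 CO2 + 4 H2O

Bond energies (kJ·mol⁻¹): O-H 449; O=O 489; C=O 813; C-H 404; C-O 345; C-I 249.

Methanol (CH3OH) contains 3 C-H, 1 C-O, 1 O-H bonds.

ΔH ≈ −1365 kJ

Bonds broken (reactants):
  C-H: 6 × 404 = 2424
  C-O: 2 × 345 = 690
  O-H: 2 × 449 = 898
  O=O: 3 × 489 = 1467
  Σ(broken) = 5479 kJ
Bonds formed (products):
  C=O: 4 × 813 = 3252
  O-H: 8 × 449 = 3592
  Σ(formed) = 6844 kJ
ΔH = Σ(broken) − Σ(formed) = 5479 − 6844 = −1365 kJ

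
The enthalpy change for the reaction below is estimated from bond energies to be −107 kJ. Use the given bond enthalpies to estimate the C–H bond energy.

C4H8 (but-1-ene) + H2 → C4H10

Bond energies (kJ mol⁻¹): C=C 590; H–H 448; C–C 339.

D(C–H) ≈ 403 kJ/mol

Let D be the C–H bond energy.
Σ(broken) = 2×339 + 8×D + 1×590 + 1×448 = 1716 + 8D
Σ(formed) = 3×339 + 10×D = 1017 + 10D
ΔH = Σ(broken) − Σ(formed) = (1716 + 8D) − (1017 + 10D) = +699 − 2D
Setting this equal to −107 kJ gives 2D = 806, so D = 403 kJ/mol.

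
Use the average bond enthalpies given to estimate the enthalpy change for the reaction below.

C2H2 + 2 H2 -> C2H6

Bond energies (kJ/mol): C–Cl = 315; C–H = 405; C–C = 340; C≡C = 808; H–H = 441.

Bonds broken (reactants):
  C≡C: 1 × 808 = 808
  C–H: 2 × 405 = 810
  H–H: 2 × 441 = 882
  Σ(broken) = 2500 kJ
Bonds formed (products):
  C–C: 1 × 340 = 340
  C–H: 6 × 405 = 2430
  Σ(formed) = 2770 kJ
ΔH = Σ(broken) − Σ(formed) = 2500 − 2770 = −270 kJ

ΔH ≈ −270 kJ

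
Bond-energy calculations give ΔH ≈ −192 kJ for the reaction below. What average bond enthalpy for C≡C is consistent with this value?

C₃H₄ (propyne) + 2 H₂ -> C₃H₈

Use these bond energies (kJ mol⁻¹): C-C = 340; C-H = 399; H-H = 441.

D(C≡C) ≈ 862 kJ/mol

Let D be the C≡C bond energy.
Σ(broken) = 1×D + 1×340 + 4×399 + 2×441 = 2818 + D
Σ(formed) = 2×340 + 8×399 = 3872
ΔH = Σ(broken) − Σ(formed) = (2818 + D) − (3872) = −1054 + D
Setting this equal to −192 kJ gives D = 862 kJ/mol.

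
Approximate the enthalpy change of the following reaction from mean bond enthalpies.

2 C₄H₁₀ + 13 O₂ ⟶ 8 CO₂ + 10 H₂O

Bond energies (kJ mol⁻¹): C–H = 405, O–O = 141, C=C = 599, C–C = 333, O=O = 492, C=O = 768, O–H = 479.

Bonds broken (reactants):
  C–C: 6 × 333 = 1998
  C–H: 20 × 405 = 8100
  O=O: 13 × 492 = 6396
  Σ(broken) = 16494 kJ
Bonds formed (products):
  C=O: 16 × 768 = 12288
  O–H: 20 × 479 = 9580
  Σ(formed) = 21868 kJ
ΔH = Σ(broken) − Σ(formed) = 16494 − 21868 = −5374 kJ

ΔH ≈ −5374 kJ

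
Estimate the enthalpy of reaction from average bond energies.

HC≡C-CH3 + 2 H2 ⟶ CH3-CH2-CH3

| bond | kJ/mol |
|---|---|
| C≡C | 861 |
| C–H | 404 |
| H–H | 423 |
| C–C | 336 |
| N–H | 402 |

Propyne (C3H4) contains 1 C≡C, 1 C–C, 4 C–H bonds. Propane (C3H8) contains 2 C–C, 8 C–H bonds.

Bonds broken (reactants):
  C≡C: 1 × 861 = 861
  C–C: 1 × 336 = 336
  C–H: 4 × 404 = 1616
  H–H: 2 × 423 = 846
  Σ(broken) = 3659 kJ
Bonds formed (products):
  C–C: 2 × 336 = 672
  C–H: 8 × 404 = 3232
  Σ(formed) = 3904 kJ
ΔH = Σ(broken) − Σ(formed) = 3659 − 3904 = −245 kJ

ΔH ≈ −245 kJ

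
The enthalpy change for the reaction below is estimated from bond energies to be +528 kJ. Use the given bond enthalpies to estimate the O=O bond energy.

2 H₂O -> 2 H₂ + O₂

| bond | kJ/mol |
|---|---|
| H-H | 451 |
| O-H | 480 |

Let D be the O=O bond energy.
Σ(broken) = 4×480 = 1920
Σ(formed) = 2×451 + 1×D = 902 + D
ΔH = Σ(broken) − Σ(formed) = (1920) − (902 + D) = +1018 − D
Setting this equal to +528 kJ gives D = 490 kJ/mol.

D(O=O) ≈ 490 kJ/mol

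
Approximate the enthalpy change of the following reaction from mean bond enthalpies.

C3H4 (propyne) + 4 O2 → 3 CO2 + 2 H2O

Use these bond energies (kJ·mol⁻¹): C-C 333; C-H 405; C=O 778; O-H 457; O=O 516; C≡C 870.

Bonds broken (reactants):
  C≡C: 1 × 870 = 870
  C-C: 1 × 333 = 333
  C-H: 4 × 405 = 1620
  O=O: 4 × 516 = 2064
  Σ(broken) = 4887 kJ
Bonds formed (products):
  C=O: 6 × 778 = 4668
  O-H: 4 × 457 = 1828
  Σ(formed) = 6496 kJ
ΔH = Σ(broken) − Σ(formed) = 4887 − 6496 = −1609 kJ

ΔH ≈ −1609 kJ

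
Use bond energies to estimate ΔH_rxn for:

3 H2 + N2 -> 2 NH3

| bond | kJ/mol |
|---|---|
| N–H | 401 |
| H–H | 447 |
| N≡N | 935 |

Bonds broken (reactants):
  H–H: 3 × 447 = 1341
  N≡N: 1 × 935 = 935
  Σ(broken) = 2276 kJ
Bonds formed (products):
  N–H: 6 × 401 = 2406
  Σ(formed) = 2406 kJ
ΔH = Σ(broken) − Σ(formed) = 2276 − 2406 = −130 kJ

ΔH ≈ −130 kJ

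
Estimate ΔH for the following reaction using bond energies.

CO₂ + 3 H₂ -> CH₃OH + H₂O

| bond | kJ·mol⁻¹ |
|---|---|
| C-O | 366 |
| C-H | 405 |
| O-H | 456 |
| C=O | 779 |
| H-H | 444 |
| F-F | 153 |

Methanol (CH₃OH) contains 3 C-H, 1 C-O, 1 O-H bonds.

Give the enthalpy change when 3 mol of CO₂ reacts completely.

ΔH = −177 kJ

Bonds broken (reactants):
  C=O: 2 × 779 = 1558
  H-H: 3 × 444 = 1332
  Σ(broken) = 2890 kJ
Bonds formed (products):
  C-H: 3 × 405 = 1215
  C-O: 1 × 366 = 366
  O-H: 3 × 456 = 1368
  Σ(formed) = 2949 kJ
ΔH = Σ(broken) − Σ(formed) = 2890 − 2949 = −59 kJ
For 3× the reaction as written: 3 × (−59) = −177 kJ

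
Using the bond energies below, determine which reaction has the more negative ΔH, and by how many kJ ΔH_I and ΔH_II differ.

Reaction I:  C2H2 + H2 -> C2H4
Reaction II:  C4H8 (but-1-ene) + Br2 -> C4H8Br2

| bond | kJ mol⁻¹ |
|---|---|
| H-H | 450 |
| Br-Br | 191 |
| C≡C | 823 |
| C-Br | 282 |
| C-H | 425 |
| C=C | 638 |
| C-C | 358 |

Reaction I:
  Bonds broken (reactants):
    C≡C: 1 × 823 = 823
    C-H: 2 × 425 = 850
    H-H: 1 × 450 = 450
    Σ(broken) = 2123 kJ
  Bonds formed (products):
    C-H: 4 × 425 = 1700
    C=C: 1 × 638 = 638
    Σ(formed) = 2338 kJ
  ΔH_I = 2123 − 2338 = −215 kJ
Reaction II:
  Bonds broken (reactants):
    Br-Br: 1 × 191 = 191
    C-C: 2 × 358 = 716
    C-H: 8 × 425 = 3400
    C=C: 1 × 638 = 638
    Σ(broken) = 4945 kJ
  Bonds formed (products):
    C-Br: 2 × 282 = 564
    C-C: 3 × 358 = 1074
    C-H: 8 × 425 = 3400
    Σ(formed) = 5038 kJ
  ΔH_II = 4945 − 5038 = −93 kJ
ΔH_I − ΔH_II = −122 kJ, so reaction I has the more negative ΔH; |ΔH_I − ΔH_II| = 122 kJ.

Reaction I, by 122 kJ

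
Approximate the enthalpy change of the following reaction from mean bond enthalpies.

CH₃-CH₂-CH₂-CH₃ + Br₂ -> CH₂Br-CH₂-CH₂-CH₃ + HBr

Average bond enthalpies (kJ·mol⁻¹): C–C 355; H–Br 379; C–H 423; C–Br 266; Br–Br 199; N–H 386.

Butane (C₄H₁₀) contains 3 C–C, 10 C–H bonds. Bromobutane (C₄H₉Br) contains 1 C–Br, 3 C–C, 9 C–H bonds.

ΔH ≈ −23 kJ

Bonds broken (reactants):
  Br–Br: 1 × 199 = 199
  C–C: 3 × 355 = 1065
  C–H: 10 × 423 = 4230
  Σ(broken) = 5494 kJ
Bonds formed (products):
  C–Br: 1 × 266 = 266
  C–C: 3 × 355 = 1065
  C–H: 9 × 423 = 3807
  H–Br: 1 × 379 = 379
  Σ(formed) = 5517 kJ
ΔH = Σ(broken) − Σ(formed) = 5494 − 5517 = −23 kJ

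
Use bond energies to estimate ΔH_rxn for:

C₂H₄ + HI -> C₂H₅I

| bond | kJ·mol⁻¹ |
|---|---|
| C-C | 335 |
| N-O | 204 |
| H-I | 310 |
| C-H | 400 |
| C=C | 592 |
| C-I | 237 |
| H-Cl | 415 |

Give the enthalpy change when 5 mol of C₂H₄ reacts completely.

ΔH = −350 kJ

Bonds broken (reactants):
  C-H: 4 × 400 = 1600
  C=C: 1 × 592 = 592
  H-I: 1 × 310 = 310
  Σ(broken) = 2502 kJ
Bonds formed (products):
  C-C: 1 × 335 = 335
  C-H: 5 × 400 = 2000
  C-I: 1 × 237 = 237
  Σ(formed) = 2572 kJ
ΔH = Σ(broken) − Σ(formed) = 2502 − 2572 = −70 kJ
For 5× the reaction as written: 5 × (−70) = −350 kJ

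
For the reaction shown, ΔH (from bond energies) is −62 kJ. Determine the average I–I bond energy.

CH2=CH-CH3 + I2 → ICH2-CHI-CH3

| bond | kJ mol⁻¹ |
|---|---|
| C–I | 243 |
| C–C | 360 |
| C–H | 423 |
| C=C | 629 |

D(I–I) ≈ 155 kJ/mol

Let D be the I–I bond energy.
Σ(broken) = 1×360 + 6×423 + 1×629 + 1×D = 3527 + D
Σ(formed) = 2×360 + 6×423 + 2×243 = 3744
ΔH = Σ(broken) − Σ(formed) = (3527 + D) − (3744) = −217 + D
Setting this equal to −62 kJ gives D = 155 kJ/mol.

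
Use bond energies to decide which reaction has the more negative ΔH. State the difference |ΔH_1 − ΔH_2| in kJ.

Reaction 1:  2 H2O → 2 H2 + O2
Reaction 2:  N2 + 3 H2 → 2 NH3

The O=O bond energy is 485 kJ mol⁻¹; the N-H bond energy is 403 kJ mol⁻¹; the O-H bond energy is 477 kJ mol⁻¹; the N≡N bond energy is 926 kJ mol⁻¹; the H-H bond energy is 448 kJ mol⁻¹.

Reaction 2, by 675 kJ

Reaction 1:
  Bonds broken (reactants):
    O-H: 4 × 477 = 1908
    Σ(broken) = 1908 kJ
  Bonds formed (products):
    H-H: 2 × 448 = 896
    O=O: 1 × 485 = 485
    Σ(formed) = 1381 kJ
  ΔH_1 = 1908 − 1381 = +527 kJ
Reaction 2:
  Bonds broken (reactants):
    H-H: 3 × 448 = 1344
    N≡N: 1 × 926 = 926
    Σ(broken) = 2270 kJ
  Bonds formed (products):
    N-H: 6 × 403 = 2418
    Σ(formed) = 2418 kJ
  ΔH_2 = 2270 − 2418 = −148 kJ
ΔH_1 − ΔH_2 = +675 kJ, so reaction 2 has the more negative ΔH; |ΔH_1 − ΔH_2| = 675 kJ.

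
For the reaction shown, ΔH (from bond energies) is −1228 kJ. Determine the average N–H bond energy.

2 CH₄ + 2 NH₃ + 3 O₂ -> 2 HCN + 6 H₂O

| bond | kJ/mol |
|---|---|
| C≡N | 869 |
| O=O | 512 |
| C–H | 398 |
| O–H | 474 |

Let D be the N–H bond energy.
Σ(broken) = 8×398 + 6×D + 3×512 = 4720 + 6D
Σ(formed) = 2×869 + 2×398 + 12×474 = 8222
ΔH = Σ(broken) − Σ(formed) = (4720 + 6D) − (8222) = −3502 + 6D
Setting this equal to −1228 kJ gives 6D = 2274, so D = 379 kJ/mol.

D(N–H) ≈ 379 kJ/mol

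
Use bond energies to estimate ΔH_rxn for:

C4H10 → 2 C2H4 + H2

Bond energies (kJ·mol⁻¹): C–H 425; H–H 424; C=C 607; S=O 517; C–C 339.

ΔH ≈ +229 kJ

Bonds broken (reactants):
  C–C: 3 × 339 = 1017
  C–H: 10 × 425 = 4250
  Σ(broken) = 5267 kJ
Bonds formed (products):
  C–H: 8 × 425 = 3400
  C=C: 2 × 607 = 1214
  H–H: 1 × 424 = 424
  Σ(formed) = 5038 kJ
ΔH = Σ(broken) − Σ(formed) = 5267 − 5038 = +229 kJ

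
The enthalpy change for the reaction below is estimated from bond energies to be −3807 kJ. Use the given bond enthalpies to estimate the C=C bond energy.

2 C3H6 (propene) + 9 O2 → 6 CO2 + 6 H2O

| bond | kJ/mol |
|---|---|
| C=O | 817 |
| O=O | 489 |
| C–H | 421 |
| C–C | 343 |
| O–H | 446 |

Let D be the C=C bond energy.
Σ(broken) = 2×343 + 12×421 + 2×D + 9×489 = 10139 + 2D
Σ(formed) = 12×817 + 12×446 = 15156
ΔH = Σ(broken) − Σ(formed) = (10139 + 2D) − (15156) = −5017 + 2D
Setting this equal to −3807 kJ gives 2D = 1210, so D = 605 kJ/mol.

D(C=C) ≈ 605 kJ/mol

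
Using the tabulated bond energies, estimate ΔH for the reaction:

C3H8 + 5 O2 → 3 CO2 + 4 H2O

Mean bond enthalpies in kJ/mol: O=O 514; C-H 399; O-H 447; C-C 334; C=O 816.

ΔH ≈ −2042 kJ

Bonds broken (reactants):
  C-C: 2 × 334 = 668
  C-H: 8 × 399 = 3192
  O=O: 5 × 514 = 2570
  Σ(broken) = 6430 kJ
Bonds formed (products):
  C=O: 6 × 816 = 4896
  O-H: 8 × 447 = 3576
  Σ(formed) = 8472 kJ
ΔH = Σ(broken) − Σ(formed) = 6430 − 8472 = −2042 kJ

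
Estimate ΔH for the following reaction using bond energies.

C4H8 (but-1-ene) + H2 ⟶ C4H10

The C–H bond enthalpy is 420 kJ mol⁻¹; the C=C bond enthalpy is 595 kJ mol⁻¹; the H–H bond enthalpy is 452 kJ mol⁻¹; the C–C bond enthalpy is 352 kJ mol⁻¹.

ΔH ≈ −145 kJ

Bonds broken (reactants):
  C–C: 2 × 352 = 704
  C–H: 8 × 420 = 3360
  C=C: 1 × 595 = 595
  H–H: 1 × 452 = 452
  Σ(broken) = 5111 kJ
Bonds formed (products):
  C–C: 3 × 352 = 1056
  C–H: 10 × 420 = 4200
  Σ(formed) = 5256 kJ
ΔH = Σ(broken) − Σ(formed) = 5111 − 5256 = −145 kJ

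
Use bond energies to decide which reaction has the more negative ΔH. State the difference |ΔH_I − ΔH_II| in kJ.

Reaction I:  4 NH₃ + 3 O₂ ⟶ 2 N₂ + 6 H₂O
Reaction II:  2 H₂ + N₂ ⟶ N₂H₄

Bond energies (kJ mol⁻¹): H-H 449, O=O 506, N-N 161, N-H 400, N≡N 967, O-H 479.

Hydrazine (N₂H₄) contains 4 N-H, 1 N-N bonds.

Reaction I:
  Bonds broken (reactants):
    N-H: 12 × 400 = 4800
    O=O: 3 × 506 = 1518
    Σ(broken) = 6318 kJ
  Bonds formed (products):
    N≡N: 2 × 967 = 1934
    O-H: 12 × 479 = 5748
    Σ(formed) = 7682 kJ
  ΔH_I = 6318 − 7682 = −1364 kJ
Reaction II:
  Bonds broken (reactants):
    H-H: 2 × 449 = 898
    N≡N: 1 × 967 = 967
    Σ(broken) = 1865 kJ
  Bonds formed (products):
    N-H: 4 × 400 = 1600
    N-N: 1 × 161 = 161
    Σ(formed) = 1761 kJ
  ΔH_II = 1865 − 1761 = +104 kJ
ΔH_I − ΔH_II = −1468 kJ, so reaction I has the more negative ΔH; |ΔH_I − ΔH_II| = 1468 kJ.

Reaction I, by 1468 kJ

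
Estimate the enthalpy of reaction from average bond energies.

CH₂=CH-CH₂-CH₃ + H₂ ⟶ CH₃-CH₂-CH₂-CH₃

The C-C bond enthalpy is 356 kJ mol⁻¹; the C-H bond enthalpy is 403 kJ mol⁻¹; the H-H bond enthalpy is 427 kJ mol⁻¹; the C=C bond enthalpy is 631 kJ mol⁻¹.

ΔH ≈ −104 kJ

Bonds broken (reactants):
  C-C: 2 × 356 = 712
  C-H: 8 × 403 = 3224
  C=C: 1 × 631 = 631
  H-H: 1 × 427 = 427
  Σ(broken) = 4994 kJ
Bonds formed (products):
  C-C: 3 × 356 = 1068
  C-H: 10 × 403 = 4030
  Σ(formed) = 5098 kJ
ΔH = Σ(broken) − Σ(formed) = 4994 − 5098 = −104 kJ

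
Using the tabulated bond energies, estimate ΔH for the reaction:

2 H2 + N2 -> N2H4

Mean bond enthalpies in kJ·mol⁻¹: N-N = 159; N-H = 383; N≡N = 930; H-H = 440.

ΔH ≈ +119 kJ

Bonds broken (reactants):
  H-H: 2 × 440 = 880
  N≡N: 1 × 930 = 930
  Σ(broken) = 1810 kJ
Bonds formed (products):
  N-H: 4 × 383 = 1532
  N-N: 1 × 159 = 159
  Σ(formed) = 1691 kJ
ΔH = Σ(broken) − Σ(formed) = 1810 − 1691 = +119 kJ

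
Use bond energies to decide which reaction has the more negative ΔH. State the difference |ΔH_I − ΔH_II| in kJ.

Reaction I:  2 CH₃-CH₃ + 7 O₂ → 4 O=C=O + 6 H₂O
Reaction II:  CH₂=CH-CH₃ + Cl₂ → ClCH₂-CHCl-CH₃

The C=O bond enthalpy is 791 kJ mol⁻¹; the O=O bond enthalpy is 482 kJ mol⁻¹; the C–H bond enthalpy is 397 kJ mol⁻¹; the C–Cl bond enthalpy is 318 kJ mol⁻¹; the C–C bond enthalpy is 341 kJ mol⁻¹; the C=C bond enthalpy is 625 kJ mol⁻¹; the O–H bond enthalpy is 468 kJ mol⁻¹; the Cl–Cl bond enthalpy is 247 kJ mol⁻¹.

Reaction I, by 3019 kJ

Reaction I:
  Bonds broken (reactants):
    C–C: 2 × 341 = 682
    C–H: 12 × 397 = 4764
    O=O: 7 × 482 = 3374
    Σ(broken) = 8820 kJ
  Bonds formed (products):
    C=O: 8 × 791 = 6328
    O–H: 12 × 468 = 5616
    Σ(formed) = 11944 kJ
  ΔH_I = 8820 − 11944 = −3124 kJ
Reaction II:
  Bonds broken (reactants):
    C–C: 1 × 341 = 341
    C–H: 6 × 397 = 2382
    C=C: 1 × 625 = 625
    Cl–Cl: 1 × 247 = 247
    Σ(broken) = 3595 kJ
  Bonds formed (products):
    C–C: 2 × 341 = 682
    C–Cl: 2 × 318 = 636
    C–H: 6 × 397 = 2382
    Σ(formed) = 3700 kJ
  ΔH_II = 3595 − 3700 = −105 kJ
ΔH_I − ΔH_II = −3019 kJ, so reaction I has the more negative ΔH; |ΔH_I − ΔH_II| = 3019 kJ.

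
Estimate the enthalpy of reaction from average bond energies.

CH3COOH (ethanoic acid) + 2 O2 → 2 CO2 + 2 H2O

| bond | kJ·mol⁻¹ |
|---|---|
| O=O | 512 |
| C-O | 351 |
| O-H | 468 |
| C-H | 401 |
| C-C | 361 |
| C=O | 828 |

Bonds broken (reactants):
  C-C: 1 × 361 = 361
  C-H: 3 × 401 = 1203
  C-O: 1 × 351 = 351
  C=O: 1 × 828 = 828
  O-H: 1 × 468 = 468
  O=O: 2 × 512 = 1024
  Σ(broken) = 4235 kJ
Bonds formed (products):
  C=O: 4 × 828 = 3312
  O-H: 4 × 468 = 1872
  Σ(formed) = 5184 kJ
ΔH = Σ(broken) − Σ(formed) = 4235 − 5184 = −949 kJ

ΔH ≈ −949 kJ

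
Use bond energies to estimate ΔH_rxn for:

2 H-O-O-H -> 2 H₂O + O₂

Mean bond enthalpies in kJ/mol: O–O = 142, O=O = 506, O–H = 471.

ΔH ≈ −222 kJ

Bonds broken (reactants):
  O–H: 4 × 471 = 1884
  O–O: 2 × 142 = 284
  Σ(broken) = 2168 kJ
Bonds formed (products):
  O–H: 4 × 471 = 1884
  O=O: 1 × 506 = 506
  Σ(formed) = 2390 kJ
ΔH = Σ(broken) − Σ(formed) = 2168 − 2390 = −222 kJ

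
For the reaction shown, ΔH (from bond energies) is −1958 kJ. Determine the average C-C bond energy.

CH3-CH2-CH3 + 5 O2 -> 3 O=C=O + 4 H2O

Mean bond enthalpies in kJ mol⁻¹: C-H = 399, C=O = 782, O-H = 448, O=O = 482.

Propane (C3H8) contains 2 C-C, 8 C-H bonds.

D(C-C) ≈ 358 kJ/mol

Let D be the C-C bond energy.
Σ(broken) = 2×D + 8×399 + 5×482 = 5602 + 2D
Σ(formed) = 6×782 + 8×448 = 8276
ΔH = Σ(broken) − Σ(formed) = (5602 + 2D) − (8276) = −2674 + 2D
Setting this equal to −1958 kJ gives 2D = 716, so D = 358 kJ/mol.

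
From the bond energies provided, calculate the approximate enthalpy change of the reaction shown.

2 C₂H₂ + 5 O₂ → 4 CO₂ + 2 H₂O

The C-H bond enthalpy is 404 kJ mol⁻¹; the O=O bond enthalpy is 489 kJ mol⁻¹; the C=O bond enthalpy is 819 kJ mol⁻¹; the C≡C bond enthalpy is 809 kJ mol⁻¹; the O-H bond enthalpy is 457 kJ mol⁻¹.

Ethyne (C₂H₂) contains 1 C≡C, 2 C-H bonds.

Bonds broken (reactants):
  C≡C: 2 × 809 = 1618
  C-H: 4 × 404 = 1616
  O=O: 5 × 489 = 2445
  Σ(broken) = 5679 kJ
Bonds formed (products):
  C=O: 8 × 819 = 6552
  O-H: 4 × 457 = 1828
  Σ(formed) = 8380 kJ
ΔH = Σ(broken) − Σ(formed) = 5679 − 8380 = −2701 kJ

ΔH ≈ −2701 kJ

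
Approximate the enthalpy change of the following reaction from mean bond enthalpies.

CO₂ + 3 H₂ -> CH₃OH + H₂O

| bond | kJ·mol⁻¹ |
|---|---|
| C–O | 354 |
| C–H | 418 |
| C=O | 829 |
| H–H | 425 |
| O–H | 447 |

Bonds broken (reactants):
  C=O: 2 × 829 = 1658
  H–H: 3 × 425 = 1275
  Σ(broken) = 2933 kJ
Bonds formed (products):
  C–H: 3 × 418 = 1254
  C–O: 1 × 354 = 354
  O–H: 3 × 447 = 1341
  Σ(formed) = 2949 kJ
ΔH = Σ(broken) − Σ(formed) = 2933 − 2949 = −16 kJ

ΔH ≈ −16 kJ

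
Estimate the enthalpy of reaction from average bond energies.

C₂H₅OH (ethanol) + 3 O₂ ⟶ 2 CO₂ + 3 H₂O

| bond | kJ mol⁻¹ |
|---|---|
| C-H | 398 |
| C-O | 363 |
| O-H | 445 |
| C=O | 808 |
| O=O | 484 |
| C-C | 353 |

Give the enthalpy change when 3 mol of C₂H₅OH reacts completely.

ΔH = −3897 kJ

Bonds broken (reactants):
  C-C: 1 × 353 = 353
  C-H: 5 × 398 = 1990
  C-O: 1 × 363 = 363
  O-H: 1 × 445 = 445
  O=O: 3 × 484 = 1452
  Σ(broken) = 4603 kJ
Bonds formed (products):
  C=O: 4 × 808 = 3232
  O-H: 6 × 445 = 2670
  Σ(formed) = 5902 kJ
ΔH = Σ(broken) − Σ(formed) = 4603 − 5902 = −1299 kJ
For 3× the reaction as written: 3 × (−1299) = −3897 kJ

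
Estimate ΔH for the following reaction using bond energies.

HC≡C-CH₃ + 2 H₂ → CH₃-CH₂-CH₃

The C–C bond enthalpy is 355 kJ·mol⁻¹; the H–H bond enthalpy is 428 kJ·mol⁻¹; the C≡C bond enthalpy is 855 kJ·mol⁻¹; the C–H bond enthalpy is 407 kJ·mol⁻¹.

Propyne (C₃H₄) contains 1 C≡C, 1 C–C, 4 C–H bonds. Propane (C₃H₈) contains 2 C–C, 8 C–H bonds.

Bonds broken (reactants):
  C≡C: 1 × 855 = 855
  C–C: 1 × 355 = 355
  C–H: 4 × 407 = 1628
  H–H: 2 × 428 = 856
  Σ(broken) = 3694 kJ
Bonds formed (products):
  C–C: 2 × 355 = 710
  C–H: 8 × 407 = 3256
  Σ(formed) = 3966 kJ
ΔH = Σ(broken) − Σ(formed) = 3694 − 3966 = −272 kJ

ΔH ≈ −272 kJ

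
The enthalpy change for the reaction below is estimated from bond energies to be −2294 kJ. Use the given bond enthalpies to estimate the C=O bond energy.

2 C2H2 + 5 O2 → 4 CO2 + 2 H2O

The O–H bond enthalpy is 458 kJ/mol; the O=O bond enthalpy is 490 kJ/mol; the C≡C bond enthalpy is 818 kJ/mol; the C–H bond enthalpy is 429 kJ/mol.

Let D be the C=O bond energy.
Σ(broken) = 2×818 + 4×429 + 5×490 = 5802
Σ(formed) = 8×D + 4×458 = 1832 + 8D
ΔH = Σ(broken) − Σ(formed) = (5802) − (1832 + 8D) = +3970 − 8D
Setting this equal to −2294 kJ gives 8D = 6264, so D = 783 kJ/mol.

D(C=O) ≈ 783 kJ/mol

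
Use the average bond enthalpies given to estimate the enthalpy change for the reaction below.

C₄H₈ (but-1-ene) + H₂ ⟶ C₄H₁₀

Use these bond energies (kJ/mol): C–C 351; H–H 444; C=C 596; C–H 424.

Bonds broken (reactants):
  C–C: 2 × 351 = 702
  C–H: 8 × 424 = 3392
  C=C: 1 × 596 = 596
  H–H: 1 × 444 = 444
  Σ(broken) = 5134 kJ
Bonds formed (products):
  C–C: 3 × 351 = 1053
  C–H: 10 × 424 = 4240
  Σ(formed) = 5293 kJ
ΔH = Σ(broken) − Σ(formed) = 5134 − 5293 = −159 kJ

ΔH ≈ −159 kJ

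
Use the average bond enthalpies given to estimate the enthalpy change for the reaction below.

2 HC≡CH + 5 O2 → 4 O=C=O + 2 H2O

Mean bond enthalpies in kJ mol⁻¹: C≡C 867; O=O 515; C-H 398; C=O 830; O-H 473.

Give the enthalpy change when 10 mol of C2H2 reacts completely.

ΔH = −13155 kJ

Bonds broken (reactants):
  C≡C: 2 × 867 = 1734
  C-H: 4 × 398 = 1592
  O=O: 5 × 515 = 2575
  Σ(broken) = 5901 kJ
Bonds formed (products):
  C=O: 8 × 830 = 6640
  O-H: 4 × 473 = 1892
  Σ(formed) = 8532 kJ
ΔH = Σ(broken) − Σ(formed) = 5901 − 8532 = −2631 kJ
For 5× the reaction as written: 5 × (−2631) = −13155 kJ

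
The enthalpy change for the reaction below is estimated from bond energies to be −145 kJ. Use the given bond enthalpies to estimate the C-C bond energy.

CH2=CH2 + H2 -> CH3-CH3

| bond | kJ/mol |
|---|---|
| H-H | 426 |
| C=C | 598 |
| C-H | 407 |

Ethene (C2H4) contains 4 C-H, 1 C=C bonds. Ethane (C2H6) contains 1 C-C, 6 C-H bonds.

Let D be the C-C bond energy.
Σ(broken) = 4×407 + 1×598 + 1×426 = 2652
Σ(formed) = 1×D + 6×407 = 2442 + D
ΔH = Σ(broken) − Σ(formed) = (2652) − (2442 + D) = +210 − D
Setting this equal to −145 kJ gives D = 355 kJ/mol.

D(C-C) ≈ 355 kJ/mol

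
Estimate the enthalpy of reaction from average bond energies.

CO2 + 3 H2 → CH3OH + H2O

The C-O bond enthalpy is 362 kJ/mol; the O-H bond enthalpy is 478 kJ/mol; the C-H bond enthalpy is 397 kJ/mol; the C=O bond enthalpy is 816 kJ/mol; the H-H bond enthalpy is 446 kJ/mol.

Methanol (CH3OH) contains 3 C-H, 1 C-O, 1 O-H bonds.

ΔH ≈ −17 kJ

Bonds broken (reactants):
  C=O: 2 × 816 = 1632
  H-H: 3 × 446 = 1338
  Σ(broken) = 2970 kJ
Bonds formed (products):
  C-H: 3 × 397 = 1191
  C-O: 1 × 362 = 362
  O-H: 3 × 478 = 1434
  Σ(formed) = 2987 kJ
ΔH = Σ(broken) − Σ(formed) = 2970 − 2987 = −17 kJ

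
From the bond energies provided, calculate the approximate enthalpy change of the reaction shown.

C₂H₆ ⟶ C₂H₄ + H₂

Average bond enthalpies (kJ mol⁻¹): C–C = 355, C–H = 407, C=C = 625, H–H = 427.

ΔH ≈ +117 kJ

Bonds broken (reactants):
  C–C: 1 × 355 = 355
  C–H: 6 × 407 = 2442
  Σ(broken) = 2797 kJ
Bonds formed (products):
  C–H: 4 × 407 = 1628
  C=C: 1 × 625 = 625
  H–H: 1 × 427 = 427
  Σ(formed) = 2680 kJ
ΔH = Σ(broken) − Σ(formed) = 2797 − 2680 = +117 kJ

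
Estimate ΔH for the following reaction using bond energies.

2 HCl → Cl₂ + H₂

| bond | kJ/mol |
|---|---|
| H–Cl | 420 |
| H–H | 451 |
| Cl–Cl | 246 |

Bonds broken (reactants):
  H–Cl: 2 × 420 = 840
  Σ(broken) = 840 kJ
Bonds formed (products):
  Cl–Cl: 1 × 246 = 246
  H–H: 1 × 451 = 451
  Σ(formed) = 697 kJ
ΔH = Σ(broken) − Σ(formed) = 840 − 697 = +143 kJ

ΔH ≈ +143 kJ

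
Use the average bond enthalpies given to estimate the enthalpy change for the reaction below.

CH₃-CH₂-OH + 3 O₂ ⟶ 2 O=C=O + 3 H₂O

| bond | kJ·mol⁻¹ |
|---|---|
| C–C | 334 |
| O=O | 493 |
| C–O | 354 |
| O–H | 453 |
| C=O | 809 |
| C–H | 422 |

ΔH ≈ −1224 kJ

Bonds broken (reactants):
  C–C: 1 × 334 = 334
  C–H: 5 × 422 = 2110
  C–O: 1 × 354 = 354
  O–H: 1 × 453 = 453
  O=O: 3 × 493 = 1479
  Σ(broken) = 4730 kJ
Bonds formed (products):
  C=O: 4 × 809 = 3236
  O–H: 6 × 453 = 2718
  Σ(formed) = 5954 kJ
ΔH = Σ(broken) − Σ(formed) = 4730 − 5954 = −1224 kJ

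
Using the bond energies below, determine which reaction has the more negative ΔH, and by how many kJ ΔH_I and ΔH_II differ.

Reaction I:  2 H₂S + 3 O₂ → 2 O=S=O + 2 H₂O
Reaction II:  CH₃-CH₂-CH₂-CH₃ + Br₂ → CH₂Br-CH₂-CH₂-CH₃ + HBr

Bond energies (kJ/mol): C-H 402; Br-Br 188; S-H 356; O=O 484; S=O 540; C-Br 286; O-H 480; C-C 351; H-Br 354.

Reaction I:
  Bonds broken (reactants):
    O=O: 3 × 484 = 1452
    S-H: 4 × 356 = 1424
    Σ(broken) = 2876 kJ
  Bonds formed (products):
    O-H: 4 × 480 = 1920
    S=O: 4 × 540 = 2160
    Σ(formed) = 4080 kJ
  ΔH_I = 2876 − 4080 = −1204 kJ
Reaction II:
  Bonds broken (reactants):
    Br-Br: 1 × 188 = 188
    C-C: 3 × 351 = 1053
    C-H: 10 × 402 = 4020
    Σ(broken) = 5261 kJ
  Bonds formed (products):
    C-Br: 1 × 286 = 286
    C-C: 3 × 351 = 1053
    C-H: 9 × 402 = 3618
    H-Br: 1 × 354 = 354
    Σ(formed) = 5311 kJ
  ΔH_II = 5261 − 5311 = −50 kJ
ΔH_I − ΔH_II = −1154 kJ, so reaction I has the more negative ΔH; |ΔH_I − ΔH_II| = 1154 kJ.

Reaction I, by 1154 kJ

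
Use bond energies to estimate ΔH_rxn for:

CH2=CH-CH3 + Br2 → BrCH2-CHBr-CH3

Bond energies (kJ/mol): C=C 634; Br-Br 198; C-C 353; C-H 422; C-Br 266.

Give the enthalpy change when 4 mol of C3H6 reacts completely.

ΔH = −212 kJ

Bonds broken (reactants):
  Br-Br: 1 × 198 = 198
  C-C: 1 × 353 = 353
  C-H: 6 × 422 = 2532
  C=C: 1 × 634 = 634
  Σ(broken) = 3717 kJ
Bonds formed (products):
  C-Br: 2 × 266 = 532
  C-C: 2 × 353 = 706
  C-H: 6 × 422 = 2532
  Σ(formed) = 3770 kJ
ΔH = Σ(broken) − Σ(formed) = 3717 − 3770 = −53 kJ
For 4× the reaction as written: 4 × (−53) = −212 kJ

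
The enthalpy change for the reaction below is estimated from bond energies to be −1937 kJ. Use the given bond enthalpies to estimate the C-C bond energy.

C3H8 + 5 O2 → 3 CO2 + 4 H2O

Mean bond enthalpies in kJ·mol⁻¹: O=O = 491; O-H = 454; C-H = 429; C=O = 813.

D(C-C) ≈ 343 kJ/mol

Let D be the C-C bond energy.
Σ(broken) = 2×D + 8×429 + 5×491 = 5887 + 2D
Σ(formed) = 6×813 + 8×454 = 8510
ΔH = Σ(broken) − Σ(formed) = (5887 + 2D) − (8510) = −2623 + 2D
Setting this equal to −1937 kJ gives 2D = 686, so D = 343 kJ/mol.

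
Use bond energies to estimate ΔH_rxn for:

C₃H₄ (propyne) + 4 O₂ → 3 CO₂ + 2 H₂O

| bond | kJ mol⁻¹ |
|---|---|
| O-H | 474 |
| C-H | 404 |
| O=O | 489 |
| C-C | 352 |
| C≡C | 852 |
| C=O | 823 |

ΔH ≈ −2058 kJ

Bonds broken (reactants):
  C≡C: 1 × 852 = 852
  C-C: 1 × 352 = 352
  C-H: 4 × 404 = 1616
  O=O: 4 × 489 = 1956
  Σ(broken) = 4776 kJ
Bonds formed (products):
  C=O: 6 × 823 = 4938
  O-H: 4 × 474 = 1896
  Σ(formed) = 6834 kJ
ΔH = Σ(broken) − Σ(formed) = 4776 − 6834 = −2058 kJ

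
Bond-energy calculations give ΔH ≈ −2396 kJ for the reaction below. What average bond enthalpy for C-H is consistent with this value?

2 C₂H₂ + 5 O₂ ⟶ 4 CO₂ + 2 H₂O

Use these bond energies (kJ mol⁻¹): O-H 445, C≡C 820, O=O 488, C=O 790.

Let D be the C-H bond energy.
Σ(broken) = 2×820 + 4×D + 5×488 = 4080 + 4D
Σ(formed) = 8×790 + 4×445 = 8100
ΔH = Σ(broken) − Σ(formed) = (4080 + 4D) − (8100) = −4020 + 4D
Setting this equal to −2396 kJ gives 4D = 1624, so D = 406 kJ/mol.

D(C-H) ≈ 406 kJ/mol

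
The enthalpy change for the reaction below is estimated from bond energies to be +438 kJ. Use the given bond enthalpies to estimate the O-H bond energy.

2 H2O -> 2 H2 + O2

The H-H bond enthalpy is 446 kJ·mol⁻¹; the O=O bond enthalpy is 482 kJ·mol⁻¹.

Let D be the O-H bond energy.
Σ(broken) = 4×D = 4D
Σ(formed) = 2×446 + 1×482 = 1374
ΔH = Σ(broken) − Σ(formed) = (4D) − (1374) = −1374 + 4D
Setting this equal to +438 kJ gives 4D = 1812, so D = 453 kJ/mol.

D(O-H) ≈ 453 kJ/mol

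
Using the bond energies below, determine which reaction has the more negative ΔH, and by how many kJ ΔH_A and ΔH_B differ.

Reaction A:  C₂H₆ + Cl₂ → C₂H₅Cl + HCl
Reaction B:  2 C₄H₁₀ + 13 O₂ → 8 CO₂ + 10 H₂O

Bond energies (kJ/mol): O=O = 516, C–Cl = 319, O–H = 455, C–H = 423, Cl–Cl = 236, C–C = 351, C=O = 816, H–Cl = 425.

Reaction A:
  Bonds broken (reactants):
    C–C: 1 × 351 = 351
    C–H: 6 × 423 = 2538
    Cl–Cl: 1 × 236 = 236
    Σ(broken) = 3125 kJ
  Bonds formed (products):
    C–C: 1 × 351 = 351
    C–Cl: 1 × 319 = 319
    C–H: 5 × 423 = 2115
    H–Cl: 1 × 425 = 425
    Σ(formed) = 3210 kJ
  ΔH_A = 3125 − 3210 = −85 kJ
Reaction B:
  Bonds broken (reactants):
    C–C: 6 × 351 = 2106
    C–H: 20 × 423 = 8460
    O=O: 13 × 516 = 6708
    Σ(broken) = 17274 kJ
  Bonds formed (products):
    C=O: 16 × 816 = 13056
    O–H: 20 × 455 = 9100
    Σ(formed) = 22156 kJ
  ΔH_B = 17274 − 22156 = −4882 kJ
ΔH_A − ΔH_B = +4797 kJ, so reaction B has the more negative ΔH; |ΔH_A − ΔH_B| = 4797 kJ.

Reaction B, by 4797 kJ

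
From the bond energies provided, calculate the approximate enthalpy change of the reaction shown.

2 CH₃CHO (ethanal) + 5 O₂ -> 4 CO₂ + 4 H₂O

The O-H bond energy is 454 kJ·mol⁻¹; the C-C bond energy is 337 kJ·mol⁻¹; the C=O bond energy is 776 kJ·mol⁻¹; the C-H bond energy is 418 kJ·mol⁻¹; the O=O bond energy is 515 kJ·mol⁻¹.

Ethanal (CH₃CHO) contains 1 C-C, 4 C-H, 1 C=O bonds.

ΔH ≈ −1695 kJ

Bonds broken (reactants):
  C-C: 2 × 337 = 674
  C-H: 8 × 418 = 3344
  C=O: 2 × 776 = 1552
  O=O: 5 × 515 = 2575
  Σ(broken) = 8145 kJ
Bonds formed (products):
  C=O: 8 × 776 = 6208
  O-H: 8 × 454 = 3632
  Σ(formed) = 9840 kJ
ΔH = Σ(broken) − Σ(formed) = 8145 − 9840 = −1695 kJ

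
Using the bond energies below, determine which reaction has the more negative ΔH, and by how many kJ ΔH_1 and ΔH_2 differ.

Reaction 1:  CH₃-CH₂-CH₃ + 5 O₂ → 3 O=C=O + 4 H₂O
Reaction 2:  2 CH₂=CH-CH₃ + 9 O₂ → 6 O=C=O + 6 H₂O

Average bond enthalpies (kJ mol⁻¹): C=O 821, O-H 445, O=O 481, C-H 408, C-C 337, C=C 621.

Reaction 1:
  Bonds broken (reactants):
    C-C: 2 × 337 = 674
    C-H: 8 × 408 = 3264
    O=O: 5 × 481 = 2405
    Σ(broken) = 6343 kJ
  Bonds formed (products):
    C=O: 6 × 821 = 4926
    O-H: 8 × 445 = 3560
    Σ(formed) = 8486 kJ
  ΔH_1 = 6343 − 8486 = −2143 kJ
Reaction 2:
  Bonds broken (reactants):
    C-C: 2 × 337 = 674
    C-H: 12 × 408 = 4896
    C=C: 2 × 621 = 1242
    O=O: 9 × 481 = 4329
    Σ(broken) = 11141 kJ
  Bonds formed (products):
    C=O: 12 × 821 = 9852
    O-H: 12 × 445 = 5340
    Σ(formed) = 15192 kJ
  ΔH_2 = 11141 − 15192 = −4051 kJ
ΔH_1 − ΔH_2 = +1908 kJ, so reaction 2 has the more negative ΔH; |ΔH_1 − ΔH_2| = 1908 kJ.

Reaction 2, by 1908 kJ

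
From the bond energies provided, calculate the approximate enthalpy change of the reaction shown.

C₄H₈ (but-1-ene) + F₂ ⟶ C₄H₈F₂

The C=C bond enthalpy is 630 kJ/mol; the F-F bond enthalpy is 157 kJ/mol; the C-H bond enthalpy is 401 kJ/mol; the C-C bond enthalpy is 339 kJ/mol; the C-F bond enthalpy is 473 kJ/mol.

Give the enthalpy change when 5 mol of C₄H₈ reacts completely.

ΔH = −2490 kJ

Bonds broken (reactants):
  C-C: 2 × 339 = 678
  C-H: 8 × 401 = 3208
  C=C: 1 × 630 = 630
  F-F: 1 × 157 = 157
  Σ(broken) = 4673 kJ
Bonds formed (products):
  C-C: 3 × 339 = 1017
  C-F: 2 × 473 = 946
  C-H: 8 × 401 = 3208
  Σ(formed) = 5171 kJ
ΔH = Σ(broken) − Σ(formed) = 4673 − 5171 = −498 kJ
For 5× the reaction as written: 5 × (−498) = −2490 kJ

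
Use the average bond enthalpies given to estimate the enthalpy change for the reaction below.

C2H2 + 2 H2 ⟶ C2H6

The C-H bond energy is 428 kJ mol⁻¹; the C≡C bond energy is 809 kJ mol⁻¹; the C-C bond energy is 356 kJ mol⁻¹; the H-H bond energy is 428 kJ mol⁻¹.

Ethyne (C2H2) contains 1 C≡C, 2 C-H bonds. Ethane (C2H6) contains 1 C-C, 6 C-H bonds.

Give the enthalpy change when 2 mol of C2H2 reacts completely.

ΔH = −806 kJ

Bonds broken (reactants):
  C≡C: 1 × 809 = 809
  C-H: 2 × 428 = 856
  H-H: 2 × 428 = 856
  Σ(broken) = 2521 kJ
Bonds formed (products):
  C-C: 1 × 356 = 356
  C-H: 6 × 428 = 2568
  Σ(formed) = 2924 kJ
ΔH = Σ(broken) − Σ(formed) = 2521 − 2924 = −403 kJ
For 2× the reaction as written: 2 × (−403) = −806 kJ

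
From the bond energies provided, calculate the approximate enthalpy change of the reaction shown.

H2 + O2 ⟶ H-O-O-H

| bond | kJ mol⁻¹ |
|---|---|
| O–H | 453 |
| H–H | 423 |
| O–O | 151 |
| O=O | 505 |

ΔH ≈ −129 kJ

Bonds broken (reactants):
  H–H: 1 × 423 = 423
  O=O: 1 × 505 = 505
  Σ(broken) = 928 kJ
Bonds formed (products):
  O–H: 2 × 453 = 906
  O–O: 1 × 151 = 151
  Σ(formed) = 1057 kJ
ΔH = Σ(broken) − Σ(formed) = 928 − 1057 = −129 kJ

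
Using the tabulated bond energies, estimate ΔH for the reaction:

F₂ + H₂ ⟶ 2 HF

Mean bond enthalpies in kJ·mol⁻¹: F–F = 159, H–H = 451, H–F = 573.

Bonds broken (reactants):
  F–F: 1 × 159 = 159
  H–H: 1 × 451 = 451
  Σ(broken) = 610 kJ
Bonds formed (products):
  H–F: 2 × 573 = 1146
  Σ(formed) = 1146 kJ
ΔH = Σ(broken) − Σ(formed) = 610 − 1146 = −536 kJ

ΔH ≈ −536 kJ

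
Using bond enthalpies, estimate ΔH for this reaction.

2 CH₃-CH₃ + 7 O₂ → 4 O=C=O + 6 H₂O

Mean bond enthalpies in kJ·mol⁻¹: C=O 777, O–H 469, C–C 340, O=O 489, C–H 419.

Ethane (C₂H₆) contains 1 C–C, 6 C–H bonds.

Bonds broken (reactants):
  C–C: 2 × 340 = 680
  C–H: 12 × 419 = 5028
  O=O: 7 × 489 = 3423
  Σ(broken) = 9131 kJ
Bonds formed (products):
  C=O: 8 × 777 = 6216
  O–H: 12 × 469 = 5628
  Σ(formed) = 11844 kJ
ΔH = Σ(broken) − Σ(formed) = 9131 − 11844 = −2713 kJ

ΔH ≈ −2713 kJ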